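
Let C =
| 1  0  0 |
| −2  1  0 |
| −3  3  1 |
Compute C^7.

[[1, 0, 0], [−14, 1, 0], [−147, 21, 1]]

C = I + N where N = [[0, 0, 0], [−2, 0, 0], [−3, 3, 0]] is strictly lower-triangular, so N^3 = 0.
(I + N)^7 = I + 7·N + 21·N^2 = [[1, 0, 0], [−14, 1, 0], [−147, 21, 1]].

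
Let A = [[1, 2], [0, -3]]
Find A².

[[1, -4], [0, 9]]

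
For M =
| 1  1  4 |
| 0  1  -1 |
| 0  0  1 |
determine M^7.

M = I + N where N = [[0, 1, 4], [0, 0, -1], [0, 0, 0]] is strictly upper-triangular, so N^3 = 0.
(I + N)^7 = I + 7·N + 21·N^2 = [[1, 7, 7], [0, 1, -7], [0, 0, 1]].

[[1, 7, 7], [0, 1, -7], [0, 0, 1]]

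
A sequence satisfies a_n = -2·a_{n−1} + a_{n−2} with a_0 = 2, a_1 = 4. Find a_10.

With companion matrix T = [[-2, 1], [1, 0]], [a_n, a_{n−1}]ᵀ = T·[a_{n−1}, a_{n−2}]ᵀ, so [a_10, a_9]ᵀ = T⁹·[a_1, a_0]ᵀ.
T⁹ = [[-2378, 985], [985, -408]], giving [a_10, a_9]ᵀ = [[-7542], [3124]].

-7542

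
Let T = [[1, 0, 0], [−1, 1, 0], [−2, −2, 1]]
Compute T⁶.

T = I + N where N = [[0, 0, 0], [−1, 0, 0], [−2, −2, 0]] is strictly lower-triangular, so N³ = 0.
(I + N)⁶ = I + 6·N + 15·N² = [[1, 0, 0], [−6, 1, 0], [18, −12, 1]].

[[1, 0, 0], [−6, 1, 0], [18, −12, 1]]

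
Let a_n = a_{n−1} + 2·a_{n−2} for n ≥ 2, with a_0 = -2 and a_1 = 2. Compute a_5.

2

With companion matrix A = [[1, 2], [1, 0]], [a_n, a_{n−1}]ᵀ = A·[a_{n−1}, a_{n−2}]ᵀ, so [a_5, a_4]ᵀ = A⁴·[a_1, a_0]ᵀ.
A⁴ = [[11, 10], [5, 6]], giving [a_5, a_4]ᵀ = [[2], [-2]].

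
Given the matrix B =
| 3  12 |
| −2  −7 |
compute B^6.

tr B = −4 and det B = 3, so the characteristic polynomial is λ² − (−4)λ + (3) with roots −1 and −3.
Eigenvectors give P = [[3, −2], [−1, 1]] with P⁻¹ = [[1, 2], [1, 3]], and B = P·diag(−1, −3)·P⁻¹.
Then B^6 = P·diag(1, 729)·P⁻¹ = [[3, −1458], [−1, 729]] · [[1, 2], [1, 3]] = [[−1455, −4368], [728, 2185]].

[[−1455, −4368], [728, 2185]]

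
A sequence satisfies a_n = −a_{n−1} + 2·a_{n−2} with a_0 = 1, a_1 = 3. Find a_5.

With companion matrix B = [[−1, 2], [1, 0]], [a_n, a_{n−1}]ᵀ = B·[a_{n−1}, a_{n−2}]ᵀ, so [a_5, a_4]ᵀ = B⁴·[a_1, a_0]ᵀ.
B⁴ = [[11, −10], [−5, 6]], giving [a_5, a_4]ᵀ = [[23], [−9]].

23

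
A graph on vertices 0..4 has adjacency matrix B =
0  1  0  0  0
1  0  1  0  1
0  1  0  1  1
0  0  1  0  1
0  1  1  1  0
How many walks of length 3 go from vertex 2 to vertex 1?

The number of length-3 walks from vertex 2 to vertex 1 is entry (2,1) of B³, where B is the adjacency matrix.
B² = [[1, 0, 1, 0, 1], [0, 3, 1, 2, 1], [1, 1, 3, 1, 2], [0, 2, 1, 2, 1], [1, 1, 2, 1, 3]]
B³ = [[0, 3, 1, 2, 1], [3, 2, 6, 2, 6], [1, 6, 4, 5, 5], [2, 2, 5, 2, 5], [1, 6, 5, 5, 4]]

6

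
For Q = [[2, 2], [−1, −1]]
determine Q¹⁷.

Q² = Q (a projection; rank 1, trace 1), so Q¹⁷ = Q.

[[2, 2], [−1, −1]]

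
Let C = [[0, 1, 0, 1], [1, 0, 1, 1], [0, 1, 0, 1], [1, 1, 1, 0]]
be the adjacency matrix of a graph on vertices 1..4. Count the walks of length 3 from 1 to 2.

The number of length-3 walks from vertex 1 to vertex 2 is entry (1,2) of C³, where C is the adjacency matrix.
C² = [[2, 1, 2, 1], [1, 3, 1, 2], [2, 1, 2, 1], [1, 2, 1, 3]]
C³ = [[2, 5, 2, 5], [5, 4, 5, 5], [2, 5, 2, 5], [5, 5, 5, 4]]

5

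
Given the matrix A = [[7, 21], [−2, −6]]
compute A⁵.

A² = A (a projection; rank 1, trace 1), so A⁵ = A.

[[7, 21], [−2, −6]]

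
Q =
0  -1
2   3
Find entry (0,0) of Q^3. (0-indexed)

-6

tr Q = 3 and det Q = 2, so the characteristic polynomial is λ² − (3)λ + (2) with roots 1 and 2.
Eigenvectors give P = [[-1, -1], [1, 2]] with P⁻¹ = [[-2, -1], [1, 1]], and Q = P·diag(1, 2)·P⁻¹.
Then Q^3 = P·diag(1, 8)·P⁻¹ = [[-1, -8], [1, 16]] · [[-2, -1], [1, 1]] = [[-6, -7], [14, 15]].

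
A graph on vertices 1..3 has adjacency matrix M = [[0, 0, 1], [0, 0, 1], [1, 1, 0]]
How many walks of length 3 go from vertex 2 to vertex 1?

The number of length-3 walks from vertex 2 to vertex 1 is entry (2,1) of M^3, where M is the adjacency matrix.
M^2 = [[1, 1, 0], [1, 1, 0], [0, 0, 2]]
M^3 = [[0, 0, 2], [0, 0, 2], [2, 2, 0]]

0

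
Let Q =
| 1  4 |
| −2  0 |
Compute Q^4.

[[41, −60], [30, 56]]

Q^2 = [[−7, 4], [−2, −8]]
Q^3 = [[−15, −28], [14, −8]]
Q^4 = [[41, −60], [30, 56]]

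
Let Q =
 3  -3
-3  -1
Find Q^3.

[[72, -48], [-48, 8]]

Q^2 = [[18, -6], [-6, 10]]
Q^3 = [[72, -48], [-48, 8]]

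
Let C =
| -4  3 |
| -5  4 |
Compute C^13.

[[-4, 3], [-5, 4]]

C² = I (check: tr C = 0 and det C = -1), so C^13 = C since 13 is odd.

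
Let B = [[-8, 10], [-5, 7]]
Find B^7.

[[-4502, 4630], [-2315, 2443]]

tr B = -1 and det B = -6, so the characteristic polynomial is λ² − (-1)λ + (-6) with roots 2 and -3.
Eigenvectors give P = [[-1, 2], [-1, 1]] with P⁻¹ = [[1, -2], [1, -1]], and B = P·diag(2, -3)·P⁻¹.
Then B^7 = P·diag(128, -2187)·P⁻¹ = [[-128, -4374], [-128, -2187]] · [[1, -2], [1, -1]] = [[-4502, 4630], [-2315, 2443]].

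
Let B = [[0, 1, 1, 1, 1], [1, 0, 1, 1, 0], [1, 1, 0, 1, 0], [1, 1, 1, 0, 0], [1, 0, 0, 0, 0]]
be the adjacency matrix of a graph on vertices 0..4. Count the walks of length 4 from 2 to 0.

22

The number of length-4 walks from vertex 2 to vertex 0 is entry (2,0) of B⁴, where B is the adjacency matrix.
B² = [[4, 2, 2, 2, 0], [2, 3, 2, 2, 1], [2, 2, 3, 2, 1], [2, 2, 2, 3, 1], [0, 1, 1, 1, 1]]
B³ = [[6, 8, 8, 8, 4], [8, 6, 7, 7, 2], [8, 7, 6, 7, 2], [8, 7, 7, 6, 2], [4, 2, 2, 2, 0]]
B⁴ = [[28, 22, 22, 22, 6], [22, 22, 21, 21, 8], [22, 21, 22, 21, 8], [22, 21, 21, 22, 8], [6, 8, 8, 8, 4]]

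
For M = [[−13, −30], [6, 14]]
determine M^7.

tr M = 1 and det M = −2, so the characteristic polynomial is λ² − (1)λ + (−2) with roots 2 and −1.
Eigenvectors give P = [[−2, 5], [1, −2]] with P⁻¹ = [[2, 5], [1, 2]], and M = P·diag(2, −1)·P⁻¹.
Then M^7 = P·diag(128, −1)·P⁻¹ = [[−256, −5], [128, 2]] · [[2, 5], [1, 2]] = [[−517, −1290], [258, 644]].

[[−517, −1290], [258, 644]]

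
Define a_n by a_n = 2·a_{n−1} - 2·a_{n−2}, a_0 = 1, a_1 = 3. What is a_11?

With companion matrix B = [[2, -2], [1, 0]], [a_n, a_{n−1}]ᵀ = B·[a_{n−1}, a_{n−2}]ᵀ, so [a_11, a_10]ᵀ = B¹⁰·[a_1, a_0]ᵀ.
B¹⁰ = [[32, -64], [32, -32]], giving [a_11, a_10]ᵀ = [[32], [64]].

32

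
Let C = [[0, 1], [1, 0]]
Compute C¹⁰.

[[1, 0], [0, 1]]

C² = I (check: tr C = 0 and det C = −1), so C¹⁰ = I since 10 is even.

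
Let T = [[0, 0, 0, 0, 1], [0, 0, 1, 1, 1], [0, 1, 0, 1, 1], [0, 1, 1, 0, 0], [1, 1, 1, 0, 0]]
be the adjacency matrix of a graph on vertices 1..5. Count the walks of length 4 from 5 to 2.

The number of length-4 walks from vertex 5 to vertex 2 is entry (5,2) of T⁴, where T is the adjacency matrix.
T² = [[1, 1, 1, 0, 0], [1, 3, 2, 1, 1], [1, 2, 3, 1, 1], [0, 1, 1, 2, 2], [0, 1, 1, 2, 3]]
T³ = [[0, 1, 1, 2, 3], [1, 4, 5, 5, 6], [1, 5, 4, 5, 6], [2, 5, 5, 2, 2], [3, 6, 6, 2, 2]]
T⁴ = [[3, 6, 6, 2, 2], [6, 16, 15, 9, 10], [6, 15, 16, 9, 10], [2, 9, 9, 10, 12], [2, 10, 10, 12, 15]]

10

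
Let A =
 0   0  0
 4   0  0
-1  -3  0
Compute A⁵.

[[0, 0, 0], [0, 0, 0], [0, 0, 0]]

A is strictly triangular, hence nilpotent: A³ = 0, so A⁵ = 0.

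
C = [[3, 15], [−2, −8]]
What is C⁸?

[[−31269, −94575], [12610, 38086]]

tr C = −5 and det C = 6, so the characteristic polynomial is λ² − (−5)λ + (6) with roots −2 and −3.
Eigenvectors give P = [[−3, −5], [1, 2]] with P⁻¹ = [[−2, −5], [1, 3]], and C = P·diag(−2, −3)·P⁻¹.
Then C⁸ = P·diag(256, 6561)·P⁻¹ = [[−768, −32805], [256, 13122]] · [[−2, −5], [1, 3]] = [[−31269, −94575], [12610, 38086]].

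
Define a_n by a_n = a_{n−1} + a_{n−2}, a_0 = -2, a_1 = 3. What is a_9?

60

With companion matrix M = [[1, 1], [1, 0]], [a_n, a_{n−1}]ᵀ = M·[a_{n−1}, a_{n−2}]ᵀ, so [a_9, a_8]ᵀ = M^8·[a_1, a_0]ᵀ.
M^8 = [[34, 21], [21, 13]], giving [a_9, a_8]ᵀ = [[60], [37]].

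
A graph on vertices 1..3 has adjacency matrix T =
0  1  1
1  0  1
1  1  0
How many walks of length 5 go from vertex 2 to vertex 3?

The number of length-5 walks from vertex 2 to vertex 3 is entry (2,3) of T⁵, where T is the adjacency matrix.
T² = [[2, 1, 1], [1, 2, 1], [1, 1, 2]]
T³ = [[2, 3, 3], [3, 2, 3], [3, 3, 2]]
T⁴ = [[6, 5, 5], [5, 6, 5], [5, 5, 6]]
T⁵ = [[10, 11, 11], [11, 10, 11], [11, 11, 10]]

11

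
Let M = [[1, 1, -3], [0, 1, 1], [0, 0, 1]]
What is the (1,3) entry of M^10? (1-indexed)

M = I + N where N = [[0, 1, -3], [0, 0, 1], [0, 0, 0]] is strictly upper-triangular, so N^3 = 0.
(I + N)^10 = I + 10·N + 45·N^2 = [[1, 10, 15], [0, 1, 10], [0, 0, 1]].

15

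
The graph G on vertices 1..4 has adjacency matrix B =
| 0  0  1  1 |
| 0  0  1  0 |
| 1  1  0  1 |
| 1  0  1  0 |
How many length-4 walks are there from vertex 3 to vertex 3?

The number of length-4 walks from vertex 3 to vertex 3 is entry (3,3) of B⁴, where B is the adjacency matrix.
B² = [[2, 1, 1, 1], [1, 1, 0, 1], [1, 0, 3, 1], [1, 1, 1, 2]]
B³ = [[2, 1, 4, 3], [1, 0, 3, 1], [4, 3, 2, 4], [3, 1, 4, 2]]
B⁴ = [[7, 4, 6, 6], [4, 3, 2, 4], [6, 2, 11, 6], [6, 4, 6, 7]]

11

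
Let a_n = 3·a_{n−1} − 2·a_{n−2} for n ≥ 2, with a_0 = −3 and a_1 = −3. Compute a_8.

−3

With companion matrix C = [[3, −2], [1, 0]], [a_n, a_{n−1}]ᵀ = C·[a_{n−1}, a_{n−2}]ᵀ, so [a_8, a_7]ᵀ = C^7·[a_1, a_0]ᵀ.
C^7 = [[255, −254], [127, −126]], giving [a_8, a_7]ᵀ = [[−3], [−3]].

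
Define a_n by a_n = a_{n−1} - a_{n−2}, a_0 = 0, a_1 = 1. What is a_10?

With companion matrix T = [[1, -1], [1, 0]], [a_n, a_{n−1}]ᵀ = T·[a_{n−1}, a_{n−2}]ᵀ, so [a_10, a_9]ᵀ = T^9·[a_1, a_0]ᵀ.
T^9 = [[-1, 0], [0, -1]], giving [a_10, a_9]ᵀ = [[-1], [0]].

-1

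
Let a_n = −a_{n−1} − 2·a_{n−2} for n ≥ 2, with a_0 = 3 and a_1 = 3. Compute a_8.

With companion matrix C = [[−1, −2], [1, 0]], [a_n, a_{n−1}]ᵀ = C·[a_{n−1}, a_{n−2}]ᵀ, so [a_8, a_7]ᵀ = C^7·[a_1, a_0]ᵀ.
C^7 = [[3, −14], [7, 10]], giving [a_8, a_7]ᵀ = [[−33], [51]].

−33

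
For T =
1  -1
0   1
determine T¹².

T = I + N where N = [[0, -1], [0, 0]] is strictly upper-triangular, so N² = 0.
(I + N)¹² = I + 12·N = [[1, -12], [0, 1]].

[[1, -12], [0, 1]]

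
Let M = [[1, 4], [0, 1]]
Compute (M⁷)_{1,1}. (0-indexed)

M = I + N where N = [[0, 4], [0, 0]] is strictly upper-triangular, so N² = 0.
(I + N)⁷ = I + 7·N = [[1, 28], [0, 1]].

1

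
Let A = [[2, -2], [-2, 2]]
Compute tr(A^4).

A^2 = [[8, -8], [-8, 8]]
A^3 = [[32, -32], [-32, 32]]
A^4 = [[128, -128], [-128, 128]]

256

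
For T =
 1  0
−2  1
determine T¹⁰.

[[1, 0], [−20, 1]]

T = I + N where N = [[0, 0], [−2, 0]] is strictly lower-triangular, so N² = 0.
(I + N)¹⁰ = I + 10·N = [[1, 0], [−20, 1]].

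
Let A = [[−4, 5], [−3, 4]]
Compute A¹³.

A² = I (check: tr A = 0 and det A = −1), so A¹³ = A since 13 is odd.

[[−4, 5], [−3, 4]]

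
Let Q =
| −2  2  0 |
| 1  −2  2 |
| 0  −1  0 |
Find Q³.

Q² = [[6, −8, 4], [−4, 4, −4], [−1, 2, −2]]
Q³ = [[−20, 24, −16], [12, −12, 8], [4, −4, 4]]

[[−20, 24, −16], [12, −12, 8], [4, −4, 4]]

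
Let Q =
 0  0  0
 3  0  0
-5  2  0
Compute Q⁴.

[[0, 0, 0], [0, 0, 0], [0, 0, 0]]

Q is strictly triangular, hence nilpotent: Q³ = 0, so Q⁴ = 0.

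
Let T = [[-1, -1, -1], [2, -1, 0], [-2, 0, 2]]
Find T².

[[1, 2, -1], [-4, -1, -2], [-2, 2, 6]]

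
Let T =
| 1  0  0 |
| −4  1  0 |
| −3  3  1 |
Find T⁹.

T = I + N where N = [[0, 0, 0], [−4, 0, 0], [−3, 3, 0]] is strictly lower-triangular, so N³ = 0.
(I + N)⁹ = I + 9·N + 36·N² = [[1, 0, 0], [−36, 1, 0], [−459, 27, 1]].

[[1, 0, 0], [−36, 1, 0], [−459, 27, 1]]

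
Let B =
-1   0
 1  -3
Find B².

[[1, 0], [-4, 9]]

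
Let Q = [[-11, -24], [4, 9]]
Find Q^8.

[[19681, 39360], [-6560, -13119]]

tr Q = -2 and det Q = -3, so the characteristic polynomial is λ² − (-2)λ + (-3) with roots 1 and -3.
Eigenvectors give P = [[-2, -3], [1, 1]] with P⁻¹ = [[1, 3], [-1, -2]], and Q = P·diag(1, -3)·P⁻¹.
Then Q^8 = P·diag(1, 6561)·P⁻¹ = [[-2, -19683], [1, 6561]] · [[1, 3], [-1, -2]] = [[19681, 39360], [-6560, -13119]].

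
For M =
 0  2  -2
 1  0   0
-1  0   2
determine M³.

[[4, 8, -16], [4, 0, -4], [-8, -4, 16]]

M² = [[4, 0, -4], [0, 2, -2], [-2, -2, 6]]
M³ = [[4, 8, -16], [4, 0, -4], [-8, -4, 16]]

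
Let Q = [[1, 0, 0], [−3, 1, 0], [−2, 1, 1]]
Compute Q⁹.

[[1, 0, 0], [−27, 1, 0], [−126, 9, 1]]

Q = I + N where N = [[0, 0, 0], [−3, 0, 0], [−2, 1, 0]] is strictly lower-triangular, so N³ = 0.
(I + N)⁹ = I + 9·N + 36·N² = [[1, 0, 0], [−27, 1, 0], [−126, 9, 1]].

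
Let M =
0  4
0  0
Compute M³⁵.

M is strictly triangular, hence nilpotent: M² = 0, so M³⁵ = 0.

[[0, 0], [0, 0]]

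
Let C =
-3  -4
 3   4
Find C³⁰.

[[-3, -4], [3, 4]]

C² = C (a projection; rank 1, trace 1), so C³⁰ = C.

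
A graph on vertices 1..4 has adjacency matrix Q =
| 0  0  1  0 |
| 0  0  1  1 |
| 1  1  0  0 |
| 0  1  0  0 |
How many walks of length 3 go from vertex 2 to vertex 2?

0

The number of length-3 walks from vertex 2 to vertex 2 is entry (2,2) of Q³, where Q is the adjacency matrix.
Q² = [[1, 1, 0, 0], [1, 2, 0, 0], [0, 0, 2, 1], [0, 0, 1, 1]]
Q³ = [[0, 0, 2, 1], [0, 0, 3, 2], [2, 3, 0, 0], [1, 2, 0, 0]]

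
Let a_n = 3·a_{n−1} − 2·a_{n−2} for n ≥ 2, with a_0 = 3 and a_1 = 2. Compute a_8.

−252

With companion matrix B = [[3, −2], [1, 0]], [a_n, a_{n−1}]ᵀ = B·[a_{n−1}, a_{n−2}]ᵀ, so [a_8, a_7]ᵀ = B⁷·[a_1, a_0]ᵀ.
B⁷ = [[255, −254], [127, −126]], giving [a_8, a_7]ᵀ = [[−252], [−124]].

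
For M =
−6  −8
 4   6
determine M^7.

[[−384, −512], [256, 384]]

tr M = 0 and det M = −4, so the characteristic polynomial is λ² − (0)λ + (−4) with roots 2 and −2.
Eigenvectors give P = [[−1, 2], [1, −1]] with P⁻¹ = [[1, 2], [1, 1]], and M = P·diag(2, −2)·P⁻¹.
Then M^7 = P·diag(128, −128)·P⁻¹ = [[−128, −256], [128, 128]] · [[1, 2], [1, 1]] = [[−384, −512], [256, 384]].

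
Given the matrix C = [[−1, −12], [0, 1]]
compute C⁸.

C² = I (check: tr C = 0 and det C = −1), so C⁸ = I since 8 is even.

[[1, 0], [0, 1]]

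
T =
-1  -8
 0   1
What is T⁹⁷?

T² = I (check: tr T = 0 and det T = -1), so T⁹⁷ = T since 97 is odd.

[[-1, -8], [0, 1]]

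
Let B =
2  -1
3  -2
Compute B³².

B² = I (check: tr B = 0 and det B = -1), so B³² = I since 32 is even.

[[1, 0], [0, 1]]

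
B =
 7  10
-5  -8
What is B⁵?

[[307, 550], [-275, -518]]

tr B = -1 and det B = -6, so the characteristic polynomial is λ² − (-1)λ + (-6) with roots -3 and 2.
Eigenvectors give P = [[-1, 2], [1, -1]] with P⁻¹ = [[1, 2], [1, 1]], and B = P·diag(-3, 2)·P⁻¹.
Then B⁵ = P·diag(-243, 32)·P⁻¹ = [[243, 64], [-243, -32]] · [[1, 2], [1, 1]] = [[307, 550], [-275, -518]].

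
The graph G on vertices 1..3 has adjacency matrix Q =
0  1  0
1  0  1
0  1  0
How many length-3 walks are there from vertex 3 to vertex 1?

The number of length-3 walks from vertex 3 to vertex 1 is entry (3,1) of Q³, where Q is the adjacency matrix.
Q² = [[1, 0, 1], [0, 2, 0], [1, 0, 1]]
Q³ = [[0, 2, 0], [2, 0, 2], [0, 2, 0]]

0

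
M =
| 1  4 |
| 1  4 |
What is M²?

[[5, 20], [5, 20]]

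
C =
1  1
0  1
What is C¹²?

C = I + N where N = [[0, 1], [0, 0]] is strictly upper-triangular, so N² = 0.
(I + N)¹² = I + 12·N = [[1, 12], [0, 1]].

[[1, 12], [0, 1]]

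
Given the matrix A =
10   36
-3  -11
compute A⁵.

tr A = -1 and det A = -2, so the characteristic polynomial is λ² − (-1)λ + (-2) with roots 1 and -2.
Eigenvectors give P = [[4, -3], [-1, 1]] with P⁻¹ = [[1, 3], [1, 4]], and A = P·diag(1, -2)·P⁻¹.
Then A⁵ = P·diag(1, -32)·P⁻¹ = [[4, 96], [-1, -32]] · [[1, 3], [1, 4]] = [[100, 396], [-33, -131]].

[[100, 396], [-33, -131]]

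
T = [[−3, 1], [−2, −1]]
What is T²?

[[7, −4], [8, −1]]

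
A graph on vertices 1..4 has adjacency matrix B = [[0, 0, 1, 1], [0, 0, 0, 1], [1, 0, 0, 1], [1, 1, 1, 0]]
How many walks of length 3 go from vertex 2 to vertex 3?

1

The number of length-3 walks from vertex 2 to vertex 3 is entry (2,3) of B³, where B is the adjacency matrix.
B² = [[2, 1, 1, 1], [1, 1, 1, 0], [1, 1, 2, 1], [1, 0, 1, 3]]
B³ = [[2, 1, 3, 4], [1, 0, 1, 3], [3, 1, 2, 4], [4, 3, 4, 2]]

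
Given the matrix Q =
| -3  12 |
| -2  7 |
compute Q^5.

tr Q = 4 and det Q = 3, so the characteristic polynomial is λ² − (4)λ + (3) with roots 1 and 3.
Eigenvectors give P = [[3, -2], [1, -1]] with P⁻¹ = [[1, -2], [1, -3]], and Q = P·diag(1, 3)·P⁻¹.
Then Q^5 = P·diag(1, 243)·P⁻¹ = [[3, -486], [1, -243]] · [[1, -2], [1, -3]] = [[-483, 1452], [-242, 727]].

[[-483, 1452], [-242, 727]]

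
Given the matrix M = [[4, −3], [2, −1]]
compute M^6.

tr M = 3 and det M = 2, so the characteristic polynomial is λ² − (3)λ + (2) with roots 1 and 2.
Eigenvectors give P = [[−1, −3], [−1, −2]] with P⁻¹ = [[2, −3], [−1, 1]], and M = P·diag(1, 2)·P⁻¹.
Then M^6 = P·diag(1, 64)·P⁻¹ = [[−1, −192], [−1, −128]] · [[2, −3], [−1, 1]] = [[190, −189], [126, −125]].

[[190, −189], [126, −125]]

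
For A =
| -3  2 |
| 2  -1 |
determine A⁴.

[[233, -144], [-144, 89]]

A² = [[13, -8], [-8, 5]]
A³ = [[-55, 34], [34, -21]]
A⁴ = [[233, -144], [-144, 89]]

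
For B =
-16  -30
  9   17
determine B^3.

[[-46, -90], [27, 53]]

tr B = 1 and det B = -2, so the characteristic polynomial is λ² − (1)λ + (-2) with roots 2 and -1.
Eigenvectors give P = [[5, 2], [-3, -1]] with P⁻¹ = [[-1, -2], [3, 5]], and B = P·diag(2, -1)·P⁻¹.
Then B^3 = P·diag(8, -1)·P⁻¹ = [[40, -2], [-24, 1]] · [[-1, -2], [3, 5]] = [[-46, -90], [27, 53]].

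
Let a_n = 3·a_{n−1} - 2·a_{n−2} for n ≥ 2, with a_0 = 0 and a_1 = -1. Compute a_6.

-63

With companion matrix B = [[3, -2], [1, 0]], [a_n, a_{n−1}]ᵀ = B·[a_{n−1}, a_{n−2}]ᵀ, so [a_6, a_5]ᵀ = B⁵·[a_1, a_0]ᵀ.
B⁵ = [[63, -62], [31, -30]], giving [a_6, a_5]ᵀ = [[-63], [-31]].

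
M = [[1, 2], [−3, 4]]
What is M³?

M² = [[−5, 10], [−15, 10]]
M³ = [[−35, 30], [−45, 10]]

[[−35, 30], [−45, 10]]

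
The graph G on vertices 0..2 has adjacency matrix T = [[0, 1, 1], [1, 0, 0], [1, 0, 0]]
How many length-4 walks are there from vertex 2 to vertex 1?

2

The number of length-4 walks from vertex 2 to vertex 1 is entry (2,1) of T⁴, where T is the adjacency matrix.
T² = [[2, 0, 0], [0, 1, 1], [0, 1, 1]]
T³ = [[0, 2, 2], [2, 0, 0], [2, 0, 0]]
T⁴ = [[4, 0, 0], [0, 2, 2], [0, 2, 2]]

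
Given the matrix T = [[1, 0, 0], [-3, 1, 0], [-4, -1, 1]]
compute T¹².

T = I + N where N = [[0, 0, 0], [-3, 0, 0], [-4, -1, 0]] is strictly lower-triangular, so N³ = 0.
(I + N)¹² = I + 12·N + 66·N² = [[1, 0, 0], [-36, 1, 0], [150, -12, 1]].

[[1, 0, 0], [-36, 1, 0], [150, -12, 1]]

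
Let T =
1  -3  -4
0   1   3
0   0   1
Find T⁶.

T = I + N where N = [[0, -3, -4], [0, 0, 3], [0, 0, 0]] is strictly upper-triangular, so N³ = 0.
(I + N)⁶ = I + 6·N + 15·N² = [[1, -18, -159], [0, 1, 18], [0, 0, 1]].

[[1, -18, -159], [0, 1, 18], [0, 0, 1]]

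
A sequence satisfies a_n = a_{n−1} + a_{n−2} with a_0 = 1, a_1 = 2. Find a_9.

With companion matrix A = [[1, 1], [1, 0]], [a_n, a_{n−1}]ᵀ = A·[a_{n−1}, a_{n−2}]ᵀ, so [a_9, a_8]ᵀ = A⁸·[a_1, a_0]ᵀ.
A⁸ = [[34, 21], [21, 13]], giving [a_9, a_8]ᵀ = [[89], [55]].

89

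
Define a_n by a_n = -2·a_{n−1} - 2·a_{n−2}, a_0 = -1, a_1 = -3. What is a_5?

With companion matrix C = [[-2, -2], [1, 0]], [a_n, a_{n−1}]ᵀ = C·[a_{n−1}, a_{n−2}]ᵀ, so [a_5, a_4]ᵀ = C⁴·[a_1, a_0]ᵀ.
C⁴ = [[-4, 0], [0, -4]], giving [a_5, a_4]ᵀ = [[12], [4]].

12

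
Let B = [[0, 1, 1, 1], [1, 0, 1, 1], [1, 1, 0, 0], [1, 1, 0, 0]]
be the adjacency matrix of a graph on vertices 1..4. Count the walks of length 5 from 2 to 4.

29

The number of length-5 walks from vertex 2 to vertex 4 is entry (2,4) of B⁵, where B is the adjacency matrix.
B² = [[3, 2, 1, 1], [2, 3, 1, 1], [1, 1, 2, 2], [1, 1, 2, 2]]
B³ = [[4, 5, 5, 5], [5, 4, 5, 5], [5, 5, 2, 2], [5, 5, 2, 2]]
B⁴ = [[15, 14, 9, 9], [14, 15, 9, 9], [9, 9, 10, 10], [9, 9, 10, 10]]
B⁵ = [[32, 33, 29, 29], [33, 32, 29, 29], [29, 29, 18, 18], [29, 29, 18, 18]]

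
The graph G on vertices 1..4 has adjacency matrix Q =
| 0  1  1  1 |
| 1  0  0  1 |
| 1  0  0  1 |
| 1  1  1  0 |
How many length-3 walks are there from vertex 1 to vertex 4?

The number of length-3 walks from vertex 1 to vertex 4 is entry (1,4) of Q³, where Q is the adjacency matrix.
Q² = [[3, 1, 1, 2], [1, 2, 2, 1], [1, 2, 2, 1], [2, 1, 1, 3]]
Q³ = [[4, 5, 5, 5], [5, 2, 2, 5], [5, 2, 2, 5], [5, 5, 5, 4]]

5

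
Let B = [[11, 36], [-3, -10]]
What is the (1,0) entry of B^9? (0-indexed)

-513

tr B = 1 and det B = -2, so the characteristic polynomial is λ² − (1)λ + (-2) with roots -1 and 2.
Eigenvectors give P = [[-3, 4], [1, -1]] with P⁻¹ = [[1, 4], [1, 3]], and B = P·diag(-1, 2)·P⁻¹.
Then B^9 = P·diag(-1, 512)·P⁻¹ = [[3, 2048], [-1, -512]] · [[1, 4], [1, 3]] = [[2051, 6156], [-513, -1540]].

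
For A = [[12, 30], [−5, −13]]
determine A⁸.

tr A = −1 and det A = −6, so the characteristic polynomial is λ² − (−1)λ + (−6) with roots −3 and 2.
Eigenvectors give P = [[−2, −3], [1, 1]] with P⁻¹ = [[1, 3], [−1, −2]], and A = P·diag(−3, 2)·P⁻¹.
Then A⁸ = P·diag(6561, 256)·P⁻¹ = [[−13122, −768], [6561, 256]] · [[1, 3], [−1, −2]] = [[−12354, −37830], [6305, 19171]].

[[−12354, −37830], [6305, 19171]]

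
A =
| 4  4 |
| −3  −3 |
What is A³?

A² = A (a projection; rank 1, trace 1), so A³ = A.

[[4, 4], [−3, −3]]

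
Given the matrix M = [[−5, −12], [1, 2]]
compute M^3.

[[−29, −84], [7, 20]]

tr M = −3 and det M = 2, so the characteristic polynomial is λ² − (−3)λ + (2) with roots −2 and −1.
Eigenvectors give P = [[4, −3], [−1, 1]] with P⁻¹ = [[1, 3], [1, 4]], and M = P·diag(−2, −1)·P⁻¹.
Then M^3 = P·diag(−8, −1)·P⁻¹ = [[−32, 3], [8, −1]] · [[1, 3], [1, 4]] = [[−29, −84], [7, 20]].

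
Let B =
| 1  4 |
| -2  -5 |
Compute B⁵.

[[241, 484], [-242, -485]]

tr B = -4 and det B = 3, so the characteristic polynomial is λ² − (-4)λ + (3) with roots -1 and -3.
Eigenvectors give P = [[2, 1], [-1, -1]] with P⁻¹ = [[1, 1], [-1, -2]], and B = P·diag(-1, -3)·P⁻¹.
Then B⁵ = P·diag(-1, -243)·P⁻¹ = [[-2, -243], [1, 243]] · [[1, 1], [-1, -2]] = [[241, 484], [-242, -485]].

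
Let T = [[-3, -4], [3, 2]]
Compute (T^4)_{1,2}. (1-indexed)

-44

T^2 = [[-3, 4], [-3, -8]]
T^3 = [[21, 20], [-15, -4]]
T^4 = [[-3, -44], [33, 52]]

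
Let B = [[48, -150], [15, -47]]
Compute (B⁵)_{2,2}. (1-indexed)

-2507

tr B = 1 and det B = -6, so the characteristic polynomial is λ² − (1)λ + (-6) with roots -2 and 3.
Eigenvectors give P = [[3, 10], [1, 3]] with P⁻¹ = [[-3, 10], [1, -3]], and B = P·diag(-2, 3)·P⁻¹.
Then B⁵ = P·diag(-32, 243)·P⁻¹ = [[-96, 2430], [-32, 729]] · [[-3, 10], [1, -3]] = [[2718, -8250], [825, -2507]].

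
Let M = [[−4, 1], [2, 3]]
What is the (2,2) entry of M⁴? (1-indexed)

M² = [[18, −1], [−2, 11]]
M³ = [[−74, 15], [30, 31]]
M⁴ = [[326, −29], [−58, 123]]

123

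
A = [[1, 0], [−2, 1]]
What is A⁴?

A = I + N where N = [[0, 0], [−2, 0]] is strictly lower-triangular, so N² = 0.
(I + N)⁴ = I + 4·N = [[1, 0], [−8, 1]].

[[1, 0], [−8, 1]]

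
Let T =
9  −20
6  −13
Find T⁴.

tr T = −4 and det T = 3, so the characteristic polynomial is λ² − (−4)λ + (3) with roots −1 and −3.
Eigenvectors give P = [[2, −5], [1, −3]] with P⁻¹ = [[3, −5], [1, −2]], and T = P·diag(−1, −3)·P⁻¹.
Then T⁴ = P·diag(1, 81)·P⁻¹ = [[2, −405], [1, −243]] · [[3, −5], [1, −2]] = [[−399, 800], [−240, 481]].

[[−399, 800], [−240, 481]]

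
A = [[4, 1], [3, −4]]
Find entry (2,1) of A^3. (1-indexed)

57

A^2 = [[19, 0], [0, 19]]
A^3 = [[76, 19], [57, −76]]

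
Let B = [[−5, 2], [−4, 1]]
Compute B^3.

tr B = −4 and det B = 3, so the characteristic polynomial is λ² − (−4)λ + (3) with roots −1 and −3.
Eigenvectors give P = [[−1, 1], [−2, 1]] with P⁻¹ = [[1, −1], [2, −1]], and B = P·diag(−1, −3)·P⁻¹.
Then B^3 = P·diag(−1, −27)·P⁻¹ = [[1, −27], [2, −27]] · [[1, −1], [2, −1]] = [[−53, 26], [−52, 25]].

[[−53, 26], [−52, 25]]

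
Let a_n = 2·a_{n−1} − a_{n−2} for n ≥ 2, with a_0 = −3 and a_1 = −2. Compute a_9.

6

With companion matrix B = [[2, −1], [1, 0]], [a_n, a_{n−1}]ᵀ = B·[a_{n−1}, a_{n−2}]ᵀ, so [a_9, a_8]ᵀ = B^8·[a_1, a_0]ᵀ.
B^8 = [[9, −8], [8, −7]], giving [a_9, a_8]ᵀ = [[6], [5]].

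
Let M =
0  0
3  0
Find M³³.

[[0, 0], [0, 0]]

M is strictly triangular, hence nilpotent: M² = 0, so M³³ = 0.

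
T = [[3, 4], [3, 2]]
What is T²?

[[21, 20], [15, 16]]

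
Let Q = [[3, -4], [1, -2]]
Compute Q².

[[5, -4], [1, 0]]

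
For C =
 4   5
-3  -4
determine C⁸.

[[1, 0], [0, 1]]

C² = I (check: tr C = 0 and det C = -1), so C⁸ = I since 8 is even.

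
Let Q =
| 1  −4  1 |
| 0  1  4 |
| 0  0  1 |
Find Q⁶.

[[1, −24, −234], [0, 1, 24], [0, 0, 1]]

Q = I + N where N = [[0, −4, 1], [0, 0, 4], [0, 0, 0]] is strictly upper-triangular, so N³ = 0.
(I + N)⁶ = I + 6·N + 15·N² = [[1, −24, −234], [0, 1, 24], [0, 0, 1]].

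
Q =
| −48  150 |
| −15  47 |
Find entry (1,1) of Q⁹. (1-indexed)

−201438

tr Q = −1 and det Q = −6, so the characteristic polynomial is λ² − (−1)λ + (−6) with roots 2 and −3.
Eigenvectors give P = [[3, 10], [1, 3]] with P⁻¹ = [[−3, 10], [1, −3]], and Q = P·diag(2, −3)·P⁻¹.
Then Q⁹ = P·diag(512, −19683)·P⁻¹ = [[1536, −196830], [512, −59049]] · [[−3, 10], [1, −3]] = [[−201438, 605850], [−60585, 182267]].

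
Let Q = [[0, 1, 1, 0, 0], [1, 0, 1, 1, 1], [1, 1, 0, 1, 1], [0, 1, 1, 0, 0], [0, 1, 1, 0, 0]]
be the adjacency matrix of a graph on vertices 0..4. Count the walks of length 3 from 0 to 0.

2

The number of length-3 walks from vertex 0 to vertex 0 is entry (0,0) of Q³, where Q is the adjacency matrix.
Q² = [[2, 1, 1, 2, 2], [1, 4, 3, 1, 1], [1, 3, 4, 1, 1], [2, 1, 1, 2, 2], [2, 1, 1, 2, 2]]
Q³ = [[2, 7, 7, 2, 2], [7, 6, 7, 7, 7], [7, 7, 6, 7, 7], [2, 7, 7, 2, 2], [2, 7, 7, 2, 2]]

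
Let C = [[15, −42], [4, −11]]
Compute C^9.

[[137775, −413322], [39364, −118091]]

tr C = 4 and det C = 3, so the characteristic polynomial is λ² − (4)λ + (3) with roots 1 and 3.
Eigenvectors give P = [[3, 7], [1, 2]] with P⁻¹ = [[−2, 7], [1, −3]], and C = P·diag(1, 3)·P⁻¹.
Then C^9 = P·diag(1, 19683)·P⁻¹ = [[3, 137781], [1, 39366]] · [[−2, 7], [1, −3]] = [[137775, −413322], [39364, −118091]].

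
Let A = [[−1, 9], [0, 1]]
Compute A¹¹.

A² = I (check: tr A = 0 and det A = −1), so A¹¹ = A since 11 is odd.

[[−1, 9], [0, 1]]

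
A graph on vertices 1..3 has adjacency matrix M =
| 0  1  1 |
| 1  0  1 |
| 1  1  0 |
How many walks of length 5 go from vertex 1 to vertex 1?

10

The number of length-5 walks from vertex 1 to vertex 1 is entry (1,1) of M⁵, where M is the adjacency matrix.
M² = [[2, 1, 1], [1, 2, 1], [1, 1, 2]]
M³ = [[2, 3, 3], [3, 2, 3], [3, 3, 2]]
M⁴ = [[6, 5, 5], [5, 6, 5], [5, 5, 6]]
M⁵ = [[10, 11, 11], [11, 10, 11], [11, 11, 10]]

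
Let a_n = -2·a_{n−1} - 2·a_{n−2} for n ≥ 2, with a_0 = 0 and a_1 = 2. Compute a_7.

-16

With companion matrix M = [[-2, -2], [1, 0]], [a_n, a_{n−1}]ᵀ = M·[a_{n−1}, a_{n−2}]ᵀ, so [a_7, a_6]ᵀ = M⁶·[a_1, a_0]ᵀ.
M⁶ = [[-8, -16], [8, 8]], giving [a_7, a_6]ᵀ = [[-16], [16]].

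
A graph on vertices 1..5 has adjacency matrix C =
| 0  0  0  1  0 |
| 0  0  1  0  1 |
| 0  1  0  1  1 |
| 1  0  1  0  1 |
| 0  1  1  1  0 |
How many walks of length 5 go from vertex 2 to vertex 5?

31

The number of length-5 walks from vertex 2 to vertex 5 is entry (2,5) of C⁵, where C is the adjacency matrix.
C² = [[1, 0, 1, 0, 1], [0, 2, 1, 2, 1], [1, 1, 3, 1, 2], [0, 2, 1, 3, 1], [1, 1, 2, 1, 3]]
C³ = [[0, 2, 1, 3, 1], [2, 2, 5, 2, 5], [1, 5, 4, 6, 5], [3, 2, 6, 2, 6], [1, 5, 5, 6, 4]]
C⁴ = [[3, 2, 6, 2, 6], [2, 10, 9, 12, 9], [6, 9, 16, 10, 15], [2, 12, 10, 15, 10], [6, 9, 15, 10, 16]]
C⁵ = [[2, 12, 10, 15, 10], [12, 18, 31, 20, 31], [10, 31, 34, 37, 35], [15, 20, 37, 22, 37], [10, 31, 35, 37, 34]]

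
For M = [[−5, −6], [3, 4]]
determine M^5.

tr M = −1 and det M = −2, so the characteristic polynomial is λ² − (−1)λ + (−2) with roots 1 and −2.
Eigenvectors give P = [[1, −2], [−1, 1]] with P⁻¹ = [[−1, −2], [−1, −1]], and M = P·diag(1, −2)·P⁻¹.
Then M^5 = P·diag(1, −32)·P⁻¹ = [[1, 64], [−1, −32]] · [[−1, −2], [−1, −1]] = [[−65, −66], [33, 34]].

[[−65, −66], [33, 34]]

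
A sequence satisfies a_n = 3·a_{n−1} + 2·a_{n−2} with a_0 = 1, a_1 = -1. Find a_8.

-2753

With companion matrix M = [[3, 2], [1, 0]], [a_n, a_{n−1}]ᵀ = M·[a_{n−1}, a_{n−2}]ᵀ, so [a_8, a_7]ᵀ = M⁷·[a_1, a_0]ᵀ.
M⁷ = [[6279, 3526], [1763, 990]], giving [a_8, a_7]ᵀ = [[-2753], [-773]].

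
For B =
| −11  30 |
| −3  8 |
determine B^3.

tr B = −3 and det B = 2, so the characteristic polynomial is λ² − (−3)λ + (2) with roots −1 and −2.
Eigenvectors give P = [[3, 10], [1, 3]] with P⁻¹ = [[−3, 10], [1, −3]], and B = P·diag(−1, −2)·P⁻¹.
Then B^3 = P·diag(−1, −8)·P⁻¹ = [[−3, −80], [−1, −24]] · [[−3, 10], [1, −3]] = [[−71, 210], [−21, 62]].

[[−71, 210], [−21, 62]]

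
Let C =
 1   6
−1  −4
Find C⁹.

tr C = −3 and det C = 2, so the characteristic polynomial is λ² − (−3)λ + (2) with roots −1 and −2.
Eigenvectors give P = [[−3, −2], [1, 1]] with P⁻¹ = [[−1, −2], [1, 3]], and C = P·diag(−1, −2)·P⁻¹.
Then C⁹ = P·diag(−1, −512)·P⁻¹ = [[3, 1024], [−1, −512]] · [[−1, −2], [1, 3]] = [[1021, 3066], [−511, −1534]].

[[1021, 3066], [−511, −1534]]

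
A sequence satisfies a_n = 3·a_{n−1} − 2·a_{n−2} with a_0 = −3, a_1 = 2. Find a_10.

5112

With companion matrix A = [[3, −2], [1, 0]], [a_n, a_{n−1}]ᵀ = A·[a_{n−1}, a_{n−2}]ᵀ, so [a_10, a_9]ᵀ = A⁹·[a_1, a_0]ᵀ.
A⁹ = [[1023, −1022], [511, −510]], giving [a_10, a_9]ᵀ = [[5112], [2552]].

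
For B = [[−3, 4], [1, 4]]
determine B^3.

B^2 = [[13, 4], [1, 20]]
B^3 = [[−35, 68], [17, 84]]

[[−35, 68], [17, 84]]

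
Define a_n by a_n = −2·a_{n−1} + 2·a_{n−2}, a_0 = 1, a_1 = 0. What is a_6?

88

With companion matrix C = [[−2, 2], [1, 0]], [a_n, a_{n−1}]ᵀ = C·[a_{n−1}, a_{n−2}]ᵀ, so [a_6, a_5]ᵀ = C⁵·[a_1, a_0]ᵀ.
C⁵ = [[−120, 88], [44, −32]], giving [a_6, a_5]ᵀ = [[88], [−32]].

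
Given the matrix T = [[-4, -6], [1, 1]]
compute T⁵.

[[-94, -186], [31, 61]]

tr T = -3 and det T = 2, so the characteristic polynomial is λ² − (-3)λ + (2) with roots -1 and -2.
Eigenvectors give P = [[-2, -3], [1, 1]] with P⁻¹ = [[1, 3], [-1, -2]], and T = P·diag(-1, -2)·P⁻¹.
Then T⁵ = P·diag(-1, -32)·P⁻¹ = [[2, 96], [-1, -32]] · [[1, 3], [-1, -2]] = [[-94, -186], [31, 61]].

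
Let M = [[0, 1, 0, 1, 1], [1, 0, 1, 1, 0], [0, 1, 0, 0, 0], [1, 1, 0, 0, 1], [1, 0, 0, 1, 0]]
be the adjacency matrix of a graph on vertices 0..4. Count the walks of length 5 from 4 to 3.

The number of length-5 walks from vertex 4 to vertex 3 is entry (4,3) of M⁵, where M is the adjacency matrix.
M² = [[3, 1, 1, 2, 1], [1, 3, 0, 1, 2], [1, 0, 1, 1, 0], [2, 1, 1, 3, 1], [1, 2, 0, 1, 2]]
M³ = [[4, 6, 1, 5, 5], [6, 2, 3, 6, 2], [1, 3, 0, 1, 2], [5, 6, 1, 4, 5], [5, 2, 2, 5, 2]]
M⁴ = [[16, 10, 6, 15, 9], [10, 15, 2, 10, 12], [6, 2, 3, 6, 2], [15, 10, 6, 16, 9], [9, 12, 2, 9, 10]]
M⁵ = [[34, 37, 10, 35, 31], [37, 22, 15, 37, 20], [10, 15, 2, 10, 12], [35, 37, 10, 34, 31], [31, 20, 12, 31, 18]]

31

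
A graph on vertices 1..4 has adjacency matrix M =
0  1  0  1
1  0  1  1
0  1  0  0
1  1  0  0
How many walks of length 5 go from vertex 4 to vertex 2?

The number of length-5 walks from vertex 4 to vertex 2 is entry (4,2) of M⁵, where M is the adjacency matrix.
M² = [[2, 1, 1, 1], [1, 3, 0, 1], [1, 0, 1, 1], [1, 1, 1, 2]]
M³ = [[2, 4, 1, 3], [4, 2, 3, 4], [1, 3, 0, 1], [3, 4, 1, 2]]
M⁴ = [[7, 6, 4, 6], [6, 11, 2, 6], [4, 2, 3, 4], [6, 6, 4, 7]]
M⁵ = [[12, 17, 6, 13], [17, 14, 11, 17], [6, 11, 2, 6], [13, 17, 6, 12]]

17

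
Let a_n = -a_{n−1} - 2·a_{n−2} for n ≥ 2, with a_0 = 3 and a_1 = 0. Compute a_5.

-18

With companion matrix C = [[-1, -2], [1, 0]], [a_n, a_{n−1}]ᵀ = C·[a_{n−1}, a_{n−2}]ᵀ, so [a_5, a_4]ᵀ = C⁴·[a_1, a_0]ᵀ.
C⁴ = [[-1, -6], [3, 2]], giving [a_5, a_4]ᵀ = [[-18], [6]].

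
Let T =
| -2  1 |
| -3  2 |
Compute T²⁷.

T² = I (check: tr T = 0 and det T = -1), so T²⁷ = T since 27 is odd.

[[-2, 1], [-3, 2]]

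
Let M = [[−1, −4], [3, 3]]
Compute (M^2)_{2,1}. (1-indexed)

6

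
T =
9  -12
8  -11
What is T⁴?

[[-159, 240], [-160, 241]]

tr T = -2 and det T = -3, so the characteristic polynomial is λ² − (-2)λ + (-3) with roots 1 and -3.
Eigenvectors give P = [[3, 1], [2, 1]] with P⁻¹ = [[1, -1], [-2, 3]], and T = P·diag(1, -3)·P⁻¹.
Then T⁴ = P·diag(1, 81)·P⁻¹ = [[3, 81], [2, 81]] · [[1, -1], [-2, 3]] = [[-159, 240], [-160, 241]].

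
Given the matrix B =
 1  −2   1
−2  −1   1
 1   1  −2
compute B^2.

[[6, 1, −3], [1, 6, −5], [−3, −5, 6]]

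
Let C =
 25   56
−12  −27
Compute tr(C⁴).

82

tr C = −2 and det C = −3, so the characteristic polynomial is λ² − (−2)λ + (−3) with roots 1 and −3.
Eigenvectors give P = [[7, −2], [−3, 1]] with P⁻¹ = [[1, 2], [3, 7]], and C = P·diag(1, −3)·P⁻¹.
Then C⁴ = P·diag(1, 81)·P⁻¹ = [[7, −162], [−3, 81]] · [[1, 2], [3, 7]] = [[−479, −1120], [240, 561]].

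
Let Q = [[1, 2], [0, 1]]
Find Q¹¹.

[[1, 22], [0, 1]]

Q = I + N where N = [[0, 2], [0, 0]] is strictly upper-triangular, so N² = 0.
(I + N)¹¹ = I + 11·N = [[1, 22], [0, 1]].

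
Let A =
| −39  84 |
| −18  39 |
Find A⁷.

tr A = 0 and det A = −9, so the characteristic polynomial is λ² − (0)λ + (−9) with roots −3 and 3.
Eigenvectors give P = [[7, 2], [3, 1]] with P⁻¹ = [[1, −2], [−3, 7]], and A = P·diag(−3, 3)·P⁻¹.
Then A⁷ = P·diag(−2187, 2187)·P⁻¹ = [[−15309, 4374], [−6561, 2187]] · [[1, −2], [−3, 7]] = [[−28431, 61236], [−13122, 28431]].

[[−28431, 61236], [−13122, 28431]]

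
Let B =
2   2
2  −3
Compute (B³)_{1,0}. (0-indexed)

B² = [[8, −2], [−2, 13]]
B³ = [[12, 22], [22, −43]]

22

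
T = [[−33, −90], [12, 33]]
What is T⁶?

tr T = 0 and det T = −9, so the characteristic polynomial is λ² − (0)λ + (−9) with roots 3 and −3.
Eigenvectors give P = [[−5, −3], [2, 1]] with P⁻¹ = [[1, 3], [−2, −5]], and T = P·diag(3, −3)·P⁻¹.
Then T⁶ = P·diag(729, 729)·P⁻¹ = [[−3645, −2187], [1458, 729]] · [[1, 3], [−2, −5]] = [[729, 0], [0, 729]].

[[729, 0], [0, 729]]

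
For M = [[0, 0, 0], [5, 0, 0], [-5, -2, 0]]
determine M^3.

M is strictly triangular, hence nilpotent: M^3 = 0, so M^3 = 0.

[[0, 0, 0], [0, 0, 0], [0, 0, 0]]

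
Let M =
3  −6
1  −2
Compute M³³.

[[3, −6], [1, −2]]

M² = M (a projection; rank 1, trace 1), so M³³ = M.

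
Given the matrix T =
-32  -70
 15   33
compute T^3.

tr T = 1 and det T = -6, so the characteristic polynomial is λ² − (1)λ + (-6) with roots 3 and -2.
Eigenvectors give P = [[2, 7], [-1, -3]] with P⁻¹ = [[-3, -7], [1, 2]], and T = P·diag(3, -2)·P⁻¹.
Then T^3 = P·diag(27, -8)·P⁻¹ = [[54, -56], [-27, 24]] · [[-3, -7], [1, 2]] = [[-218, -490], [105, 237]].

[[-218, -490], [105, 237]]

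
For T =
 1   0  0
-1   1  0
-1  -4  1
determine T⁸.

T = I + N where N = [[0, 0, 0], [-1, 0, 0], [-1, -4, 0]] is strictly lower-triangular, so N³ = 0.
(I + N)⁸ = I + 8·N + 28·N² = [[1, 0, 0], [-8, 1, 0], [104, -32, 1]].

[[1, 0, 0], [-8, 1, 0], [104, -32, 1]]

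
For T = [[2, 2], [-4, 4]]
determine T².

[[-4, 12], [-24, 8]]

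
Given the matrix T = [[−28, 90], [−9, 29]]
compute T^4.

[[−134, 450], [−45, 151]]

tr T = 1 and det T = −2, so the characteristic polynomial is λ² − (1)λ + (−2) with roots −1 and 2.
Eigenvectors give P = [[10, 3], [3, 1]] with P⁻¹ = [[1, −3], [−3, 10]], and T = P·diag(−1, 2)·P⁻¹.
Then T^4 = P·diag(1, 16)·P⁻¹ = [[10, 48], [3, 16]] · [[1, −3], [−3, 10]] = [[−134, 450], [−45, 151]].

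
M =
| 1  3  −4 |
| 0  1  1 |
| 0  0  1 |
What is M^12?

[[1, 36, 150], [0, 1, 12], [0, 0, 1]]

M = I + N where N = [[0, 3, −4], [0, 0, 1], [0, 0, 0]] is strictly upper-triangular, so N^3 = 0.
(I + N)^12 = I + 12·N + 66·N^2 = [[1, 36, 150], [0, 1, 12], [0, 0, 1]].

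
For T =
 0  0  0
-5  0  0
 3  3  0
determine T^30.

T is strictly triangular, hence nilpotent: T^3 = 0, so T^30 = 0.

[[0, 0, 0], [0, 0, 0], [0, 0, 0]]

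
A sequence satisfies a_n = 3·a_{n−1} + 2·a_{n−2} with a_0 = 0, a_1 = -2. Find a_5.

With companion matrix M = [[3, 2], [1, 0]], [a_n, a_{n−1}]ᵀ = M·[a_{n−1}, a_{n−2}]ᵀ, so [a_5, a_4]ᵀ = M^4·[a_1, a_0]ᵀ.
M^4 = [[139, 78], [39, 22]], giving [a_5, a_4]ᵀ = [[-278], [-78]].

-278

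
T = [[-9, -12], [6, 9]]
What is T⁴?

[[81, 0], [0, 81]]

tr T = 0 and det T = -9, so the characteristic polynomial is λ² − (0)λ + (-9) with roots 3 and -3.
Eigenvectors give P = [[1, -2], [-1, 1]] with P⁻¹ = [[-1, -2], [-1, -1]], and T = P·diag(3, -3)·P⁻¹.
Then T⁴ = P·diag(81, 81)·P⁻¹ = [[81, -162], [-81, 81]] · [[-1, -2], [-1, -1]] = [[81, 0], [0, 81]].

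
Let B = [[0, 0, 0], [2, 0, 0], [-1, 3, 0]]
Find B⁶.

B is strictly triangular, hence nilpotent: B³ = 0, so B⁶ = 0.

[[0, 0, 0], [0, 0, 0], [0, 0, 0]]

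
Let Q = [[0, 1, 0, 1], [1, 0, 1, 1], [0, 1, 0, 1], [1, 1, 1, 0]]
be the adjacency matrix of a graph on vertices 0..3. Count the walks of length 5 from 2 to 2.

The number of length-5 walks from vertex 2 to vertex 2 is entry (2,2) of Q⁵, where Q is the adjacency matrix.
Q² = [[2, 1, 2, 1], [1, 3, 1, 2], [2, 1, 2, 1], [1, 2, 1, 3]]
Q³ = [[2, 5, 2, 5], [5, 4, 5, 5], [2, 5, 2, 5], [5, 5, 5, 4]]
Q⁴ = [[10, 9, 10, 9], [9, 15, 9, 14], [10, 9, 10, 9], [9, 14, 9, 15]]
Q⁵ = [[18, 29, 18, 29], [29, 32, 29, 33], [18, 29, 18, 29], [29, 33, 29, 32]]

18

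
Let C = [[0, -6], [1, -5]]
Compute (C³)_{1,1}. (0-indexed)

tr C = -5 and det C = 6, so the characteristic polynomial is λ² − (-5)λ + (6) with roots -3 and -2.
Eigenvectors give P = [[-2, -3], [-1, -1]] with P⁻¹ = [[1, -3], [-1, 2]], and C = P·diag(-3, -2)·P⁻¹.
Then C³ = P·diag(-27, -8)·P⁻¹ = [[54, 24], [27, 8]] · [[1, -3], [-1, 2]] = [[30, -114], [19, -65]].

-65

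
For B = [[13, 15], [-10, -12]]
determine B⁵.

[[793, 825], [-550, -582]]

tr B = 1 and det B = -6, so the characteristic polynomial is λ² − (1)λ + (-6) with roots 3 and -2.
Eigenvectors give P = [[3, -1], [-2, 1]] with P⁻¹ = [[1, 1], [2, 3]], and B = P·diag(3, -2)·P⁻¹.
Then B⁵ = P·diag(243, -32)·P⁻¹ = [[729, 32], [-486, -32]] · [[1, 1], [2, 3]] = [[793, 825], [-550, -582]].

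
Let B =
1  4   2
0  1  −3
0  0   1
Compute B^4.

[[1, 16, −64], [0, 1, −12], [0, 0, 1]]

B = I + N where N = [[0, 4, 2], [0, 0, −3], [0, 0, 0]] is strictly upper-triangular, so N^3 = 0.
(I + N)^4 = I + 4·N + 6·N^2 = [[1, 16, −64], [0, 1, −12], [0, 0, 1]].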